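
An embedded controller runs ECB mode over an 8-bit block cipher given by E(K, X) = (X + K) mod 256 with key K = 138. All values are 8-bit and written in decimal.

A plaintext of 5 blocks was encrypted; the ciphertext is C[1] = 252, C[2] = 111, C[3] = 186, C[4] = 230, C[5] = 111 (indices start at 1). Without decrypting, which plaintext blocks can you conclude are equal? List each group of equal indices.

P[2] = P[5]

ECB encrypts each block independently with the same key, so equal ciphertext blocks imply equal plaintext blocks.
C[2] = C[5] = 111, so P[2] = P[5].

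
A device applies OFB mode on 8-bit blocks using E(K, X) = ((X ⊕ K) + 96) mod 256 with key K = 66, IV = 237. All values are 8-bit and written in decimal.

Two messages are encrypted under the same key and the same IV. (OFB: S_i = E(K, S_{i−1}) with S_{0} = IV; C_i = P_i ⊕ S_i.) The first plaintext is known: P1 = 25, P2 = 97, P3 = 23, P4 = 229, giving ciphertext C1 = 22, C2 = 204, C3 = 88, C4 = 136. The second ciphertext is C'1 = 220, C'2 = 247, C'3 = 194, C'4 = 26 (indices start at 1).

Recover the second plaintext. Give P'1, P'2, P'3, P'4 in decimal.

P'1 = 211, P'2 = 90, P'3 = 141, P'4 = 119

In OFB with a reused IV, both messages share the same keystream S_i, so C_i ⊕ C'_i = P_i ⊕ P'_i and thus P'_i = P_i ⊕ C_i ⊕ C'_i.
P'1: 25 ⊕ 22 ⊕ 220 = 211.
P'2: 97 ⊕ 204 ⊕ 247 = 90.
P'3: 23 ⊕ 88 ⊕ 194 = 141.
P'4: 229 ⊕ 136 ⊕ 26 = 119.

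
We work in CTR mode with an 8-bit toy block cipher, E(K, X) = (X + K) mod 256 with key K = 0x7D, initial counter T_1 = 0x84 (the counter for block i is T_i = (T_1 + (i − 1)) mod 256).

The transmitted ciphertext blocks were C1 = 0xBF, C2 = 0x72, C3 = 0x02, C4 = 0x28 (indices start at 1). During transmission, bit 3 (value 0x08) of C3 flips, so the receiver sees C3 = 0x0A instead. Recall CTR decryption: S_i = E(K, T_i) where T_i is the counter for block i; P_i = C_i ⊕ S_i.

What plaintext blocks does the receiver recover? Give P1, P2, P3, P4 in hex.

Only C3 changed, to 0x0A. In CTR, a change in C_i flips the same bit in P_i only; the keystream is unaffected. Decrypting the received ciphertext:
P1: T = 0x84, S = E(K, T) = 0x01; 0xBF ⊕ 0x01 = 0xBE.
P2: T = 0x85, S = E(K, T) = 0x02; 0x72 ⊕ 0x02 = 0x70.
P3: T = 0x86, S = E(K, T) = 0x03; 0x0A ⊕ 0x03 = 0x09.
P4: T = 0x87, S = E(K, T) = 0x04; 0x28 ⊕ 0x04 = 0x2C.
Blocks that differ from the original plaintext: P3.

P1 = 0xBE, P2 = 0x70, P3 = 0x09, P4 = 0x2C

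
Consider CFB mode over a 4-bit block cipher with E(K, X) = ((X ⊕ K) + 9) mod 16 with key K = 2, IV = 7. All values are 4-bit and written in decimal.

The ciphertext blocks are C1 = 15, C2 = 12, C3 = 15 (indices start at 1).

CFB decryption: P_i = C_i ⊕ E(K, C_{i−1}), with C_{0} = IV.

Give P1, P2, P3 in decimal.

P1: E(K, 7) = 14; 15 ⊕ 14 = 1.
P2: E(K, 15) = 6; 12 ⊕ 6 = 10.
P3: E(K, 12) = 7; 15 ⊕ 7 = 8.

P1 = 1, P2 = 10, P3 = 8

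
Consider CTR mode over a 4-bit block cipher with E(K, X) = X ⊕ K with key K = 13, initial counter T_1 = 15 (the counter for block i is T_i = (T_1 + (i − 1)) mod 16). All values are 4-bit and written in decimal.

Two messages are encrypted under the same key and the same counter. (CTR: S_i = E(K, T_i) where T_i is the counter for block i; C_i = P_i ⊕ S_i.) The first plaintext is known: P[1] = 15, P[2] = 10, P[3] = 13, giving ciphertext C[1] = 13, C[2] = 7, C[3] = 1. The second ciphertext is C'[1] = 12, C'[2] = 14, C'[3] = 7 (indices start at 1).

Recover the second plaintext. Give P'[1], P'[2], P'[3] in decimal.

In CTR with a reused counter, both messages share the same keystream S_i, so C_i ⊕ C'_i = P_i ⊕ P'_i and thus P'_i = P_i ⊕ C_i ⊕ C'_i.
P'[1]: 15 ⊕ 13 ⊕ 12 = 14.
P'[2]: 10 ⊕ 7 ⊕ 14 = 3.
P'[3]: 13 ⊕ 1 ⊕ 7 = 11.

P'[1] = 14, P'[2] = 3, P'[3] = 11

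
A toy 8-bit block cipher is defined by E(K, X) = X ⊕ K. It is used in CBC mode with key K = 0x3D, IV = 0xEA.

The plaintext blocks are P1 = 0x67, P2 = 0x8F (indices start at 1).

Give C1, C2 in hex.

CBC encryption: C_i = E(K, P_i ⊕ C_{i−1}), with C_{0} = IV.
C1: P1 ⊕ 0xEA = 0x8D; E(K, 0x8D) = 0xB0.
C2: P2 ⊕ 0xB0 = 0x3F; E(K, 0x3F) = 0x02.

C1 = 0xB0, C2 = 0x02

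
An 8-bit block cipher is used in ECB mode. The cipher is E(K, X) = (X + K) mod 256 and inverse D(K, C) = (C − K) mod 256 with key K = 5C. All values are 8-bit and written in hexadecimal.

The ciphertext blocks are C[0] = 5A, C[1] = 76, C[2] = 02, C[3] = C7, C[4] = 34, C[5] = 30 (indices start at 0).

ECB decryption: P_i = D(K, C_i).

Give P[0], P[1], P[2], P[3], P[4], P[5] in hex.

P[0] = FE, P[1] = 1A, P[2] = A6, P[3] = 6B, P[4] = D8, P[5] = D4

P[0]: D(K, 5A) = FE.
P[1]: D(K, 76) = 1A.
P[2]: D(K, 02) = A6.
P[3]: D(K, C7) = 6B.
P[4]: D(K, 34) = D8.
P[5]: D(K, 30) = D4.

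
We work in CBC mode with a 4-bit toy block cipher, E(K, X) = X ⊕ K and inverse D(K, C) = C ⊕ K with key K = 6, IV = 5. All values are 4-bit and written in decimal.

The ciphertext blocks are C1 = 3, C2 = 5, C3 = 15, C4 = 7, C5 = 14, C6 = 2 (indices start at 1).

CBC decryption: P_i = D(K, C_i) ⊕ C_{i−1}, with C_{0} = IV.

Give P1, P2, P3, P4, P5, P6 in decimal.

P1: D(K, 3) = 5; 5 ⊕ 5 = 0.
P2: D(K, 5) = 3; 3 ⊕ 3 = 0.
P3: D(K, 15) = 9; 9 ⊕ 5 = 12.
P4: D(K, 7) = 1; 1 ⊕ 15 = 14.
P5: D(K, 14) = 8; 8 ⊕ 7 = 15.
P6: D(K, 2) = 4; 4 ⊕ 14 = 10.

P1 = 0, P2 = 0, P3 = 12, P4 = 14, P5 = 15, P6 = 10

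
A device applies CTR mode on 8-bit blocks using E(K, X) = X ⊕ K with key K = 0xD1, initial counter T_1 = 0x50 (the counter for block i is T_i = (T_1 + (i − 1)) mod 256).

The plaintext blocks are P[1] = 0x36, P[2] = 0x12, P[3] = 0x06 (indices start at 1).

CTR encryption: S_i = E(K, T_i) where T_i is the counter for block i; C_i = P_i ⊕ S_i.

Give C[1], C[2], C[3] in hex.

C[1]: T = 0x50, S = E(K, T) = 0x81; 0x36 ⊕ 0x81 = 0xB7.
C[2]: T = 0x51, S = E(K, T) = 0x80; 0x12 ⊕ 0x80 = 0x92.
C[3]: T = 0x52, S = E(K, T) = 0x83; 0x06 ⊕ 0x83 = 0x85.

C[1] = 0xB7, C[2] = 0x92, C[3] = 0x85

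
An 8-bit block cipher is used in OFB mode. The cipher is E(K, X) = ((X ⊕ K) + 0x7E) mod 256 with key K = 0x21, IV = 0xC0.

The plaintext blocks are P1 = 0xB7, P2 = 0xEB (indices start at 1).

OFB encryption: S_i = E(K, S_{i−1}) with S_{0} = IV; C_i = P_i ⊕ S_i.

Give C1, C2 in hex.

C1: S = E(K, 0xC0) = 0x5F; 0xB7 ⊕ 0x5F = 0xE8.
C2: S = E(K, 0x5F) = 0xFC; 0xEB ⊕ 0xFC = 0x17.

C1 = 0xE8, C2 = 0x17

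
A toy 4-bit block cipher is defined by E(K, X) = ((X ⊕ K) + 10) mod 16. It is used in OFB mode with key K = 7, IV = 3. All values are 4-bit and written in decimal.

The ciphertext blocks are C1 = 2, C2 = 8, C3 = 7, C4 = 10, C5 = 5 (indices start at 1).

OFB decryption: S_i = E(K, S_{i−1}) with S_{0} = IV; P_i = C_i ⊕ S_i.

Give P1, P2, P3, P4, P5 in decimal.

P1: S = E(K, 3) = 14; 2 ⊕ 14 = 12.
P2: S = E(K, 14) = 3; 8 ⊕ 3 = 11.
P3: S = E(K, 3) = 14; 7 ⊕ 14 = 9.
P4: S = E(K, 14) = 3; 10 ⊕ 3 = 9.
P5: S = E(K, 3) = 14; 5 ⊕ 14 = 11.

P1 = 12, P2 = 11, P3 = 9, P4 = 9, P5 = 11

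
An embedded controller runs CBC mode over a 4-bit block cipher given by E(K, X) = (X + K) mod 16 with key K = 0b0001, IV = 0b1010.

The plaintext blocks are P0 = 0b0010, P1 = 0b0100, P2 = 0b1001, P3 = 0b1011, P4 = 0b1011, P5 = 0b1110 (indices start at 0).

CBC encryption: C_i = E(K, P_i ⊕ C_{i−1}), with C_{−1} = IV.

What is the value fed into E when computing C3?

0b0011

C0: P0 ⊕ 0b1010 = 0b1000; E(K, 0b1000) = 0b1001.
C1: P1 ⊕ 0b1001 = 0b1101; E(K, 0b1101) = 0b1110.
C2: P2 ⊕ 0b1110 = 0b0111; E(K, 0b0111) = 0b1000.
C3: P3 ⊕ 0b1000 = 0b0011; E(K, 0b0011) = 0b0100.
So the input to E for block 3 is 0b0011.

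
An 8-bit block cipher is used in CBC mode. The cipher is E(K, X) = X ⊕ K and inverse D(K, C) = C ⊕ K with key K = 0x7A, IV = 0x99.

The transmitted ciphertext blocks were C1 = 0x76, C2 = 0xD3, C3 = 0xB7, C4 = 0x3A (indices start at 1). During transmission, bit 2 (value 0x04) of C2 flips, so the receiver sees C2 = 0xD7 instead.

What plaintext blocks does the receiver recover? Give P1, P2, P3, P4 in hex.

P1 = 0x95, P2 = 0xDB, P3 = 0x1A, P4 = 0xF7

CBC decryption: P_i = D(K, C_i) ⊕ C_{i−1}, with C_{0} = IV.
Only C2 changed, to 0xD7. In CBC, a change in C_i garbles P_i and flips the same bit in P_{i+1}. Decrypting the received ciphertext:
P1: D(K, 0x76) = 0x0C; 0x0C ⊕ 0x99 = 0x95.
P2: D(K, 0xD7) = 0xAD; 0xAD ⊕ 0x76 = 0xDB.
P3: D(K, 0xB7) = 0xCD; 0xCD ⊕ 0xD7 = 0x1A.
P4: D(K, 0x3A) = 0x40; 0x40 ⊕ 0xB7 = 0xF7.
Blocks that differ from the original plaintext: P2, P3.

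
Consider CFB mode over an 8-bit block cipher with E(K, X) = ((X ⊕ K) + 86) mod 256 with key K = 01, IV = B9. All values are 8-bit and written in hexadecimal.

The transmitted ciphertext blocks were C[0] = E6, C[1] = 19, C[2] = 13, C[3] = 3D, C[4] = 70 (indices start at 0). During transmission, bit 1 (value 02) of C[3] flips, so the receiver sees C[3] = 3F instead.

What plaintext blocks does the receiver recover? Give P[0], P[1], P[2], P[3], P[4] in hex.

CFB decryption: P_i = C_i ⊕ E(K, C_{i−1}), with C_{−1} = IV.
Only C[3] changed, to 3F. In CFB, a change in C_i flips the same bit in P_i and garbles P_{i+1}. Decrypting the received ciphertext:
P[0]: E(K, B9) = 3E; E6 ⊕ 3E = D8.
P[1]: E(K, E6) = 6D; 19 ⊕ 6D = 74.
P[2]: E(K, 19) = 9E; 13 ⊕ 9E = 8D.
P[3]: E(K, 13) = 98; 3F ⊕ 98 = A7.
P[4]: E(K, 3F) = C4; 70 ⊕ C4 = B4.
Blocks that differ from the original plaintext: P[3], P[4].

P[0] = D8, P[1] = 74, P[2] = 8D, P[3] = A7, P[4] = B4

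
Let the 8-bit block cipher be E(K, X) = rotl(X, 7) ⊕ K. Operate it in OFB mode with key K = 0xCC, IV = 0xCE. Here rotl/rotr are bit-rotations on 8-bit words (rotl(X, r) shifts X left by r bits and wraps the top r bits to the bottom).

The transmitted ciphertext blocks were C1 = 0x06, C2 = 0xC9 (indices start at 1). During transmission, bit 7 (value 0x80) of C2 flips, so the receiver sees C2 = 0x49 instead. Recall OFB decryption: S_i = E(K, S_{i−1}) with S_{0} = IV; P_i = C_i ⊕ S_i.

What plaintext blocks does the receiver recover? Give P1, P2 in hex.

P1 = 0xAD, P2 = 0x50

Only C2 changed, to 0x49. In OFB, a change in C_i flips the same bit in P_i only; the keystream is unaffected. Decrypting the received ciphertext:
P1: S = E(K, 0xCE) = 0xAB; 0x06 ⊕ 0xAB = 0xAD.
P2: S = E(K, 0xAB) = 0x19; 0x49 ⊕ 0x19 = 0x50.
Blocks that differ from the original plaintext: P2.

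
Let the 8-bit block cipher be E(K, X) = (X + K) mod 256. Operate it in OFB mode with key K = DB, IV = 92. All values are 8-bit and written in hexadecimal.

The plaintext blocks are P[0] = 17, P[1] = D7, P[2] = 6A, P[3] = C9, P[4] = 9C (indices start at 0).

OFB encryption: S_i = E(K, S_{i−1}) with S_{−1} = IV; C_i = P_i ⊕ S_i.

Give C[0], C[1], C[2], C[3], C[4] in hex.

C[0] = 7A, C[1] = 9F, C[2] = 49, C[3] = 37, C[4] = 45

C[0]: S = E(K, 92) = 6D; 17 ⊕ 6D = 7A.
C[1]: S = E(K, 6D) = 48; D7 ⊕ 48 = 9F.
C[2]: S = E(K, 48) = 23; 6A ⊕ 23 = 49.
C[3]: S = E(K, 23) = FE; C9 ⊕ FE = 37.
C[4]: S = E(K, FE) = D9; 9C ⊕ D9 = 45.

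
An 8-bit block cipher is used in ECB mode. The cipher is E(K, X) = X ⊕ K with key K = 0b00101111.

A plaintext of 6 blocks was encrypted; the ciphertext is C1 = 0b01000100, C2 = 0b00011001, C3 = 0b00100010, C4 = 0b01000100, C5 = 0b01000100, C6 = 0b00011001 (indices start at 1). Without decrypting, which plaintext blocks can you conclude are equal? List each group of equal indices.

P1 = P4 = P5; P2 = P6

ECB encrypts each block independently with the same key, so equal ciphertext blocks imply equal plaintext blocks.
C1 = C4 = C5 = 0b01000100, so P1 = P4 = P5.
C2 = C6 = 0b00011001, so P2 = P6.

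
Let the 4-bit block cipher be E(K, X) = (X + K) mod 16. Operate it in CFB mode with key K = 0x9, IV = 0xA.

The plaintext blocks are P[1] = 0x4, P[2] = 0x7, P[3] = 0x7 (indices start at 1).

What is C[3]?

C[3] = 0x7

CFB encryption: C_i = P_i ⊕ E(K, C_{i−1}), with C_{0} = IV.
C[1]: E(K, 0xA) = 0x3; 0x4 ⊕ 0x3 = 0x7.
C[2]: E(K, 0x7) = 0x0; 0x7 ⊕ 0x0 = 0x7.
C[3]: E(K, 0x7) = 0x0; 0x7 ⊕ 0x0 = 0x7.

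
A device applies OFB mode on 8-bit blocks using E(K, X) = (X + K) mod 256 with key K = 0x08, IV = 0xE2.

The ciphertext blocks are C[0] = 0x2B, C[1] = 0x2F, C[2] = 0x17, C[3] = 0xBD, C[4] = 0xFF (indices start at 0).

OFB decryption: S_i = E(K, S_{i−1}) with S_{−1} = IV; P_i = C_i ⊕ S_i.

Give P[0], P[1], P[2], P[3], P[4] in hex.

P[0] = 0xC1, P[1] = 0xDD, P[2] = 0xED, P[3] = 0xBF, P[4] = 0xF5

P[0]: S = E(K, 0xE2) = 0xEA; 0x2B ⊕ 0xEA = 0xC1.
P[1]: S = E(K, 0xEA) = 0xF2; 0x2F ⊕ 0xF2 = 0xDD.
P[2]: S = E(K, 0xF2) = 0xFA; 0x17 ⊕ 0xFA = 0xED.
P[3]: S = E(K, 0xFA) = 0x02; 0xBD ⊕ 0x02 = 0xBF.
P[4]: S = E(K, 0x02) = 0x0A; 0xFF ⊕ 0x0A = 0xF5.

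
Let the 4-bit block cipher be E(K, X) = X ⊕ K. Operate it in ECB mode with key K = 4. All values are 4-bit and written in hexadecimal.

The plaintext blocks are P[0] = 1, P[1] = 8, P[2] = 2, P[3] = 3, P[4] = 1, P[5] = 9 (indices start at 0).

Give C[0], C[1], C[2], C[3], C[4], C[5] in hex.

C[0] = 5, C[1] = C, C[2] = 6, C[3] = 7, C[4] = 5, C[5] = D

ECB encryption: C_i = E(K, P_i).
C[0]: E(K, 1) = 5.
C[1]: E(K, 8) = C.
C[2]: E(K, 2) = 6.
C[3]: E(K, 3) = 7.
C[4]: E(K, 1) = 5.
C[5]: E(K, 9) = D.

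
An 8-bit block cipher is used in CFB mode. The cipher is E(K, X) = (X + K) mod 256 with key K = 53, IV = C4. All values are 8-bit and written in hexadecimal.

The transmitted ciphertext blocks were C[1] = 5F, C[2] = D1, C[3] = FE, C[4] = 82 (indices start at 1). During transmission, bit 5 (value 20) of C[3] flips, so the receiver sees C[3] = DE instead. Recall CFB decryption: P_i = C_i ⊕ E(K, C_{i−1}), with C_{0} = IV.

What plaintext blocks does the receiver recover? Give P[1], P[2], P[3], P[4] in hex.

Only C[3] changed, to DE. In CFB, a change in C_i flips the same bit in P_i and garbles P_{i+1}. Decrypting the received ciphertext:
P[1]: E(K, C4) = 17; 5F ⊕ 17 = 48.
P[2]: E(K, 5F) = B2; D1 ⊕ B2 = 63.
P[3]: E(K, D1) = 24; DE ⊕ 24 = FA.
P[4]: E(K, DE) = 31; 82 ⊕ 31 = B3.
Blocks that differ from the original plaintext: P[3], P[4].

P[1] = 48, P[2] = 63, P[3] = FA, P[4] = B3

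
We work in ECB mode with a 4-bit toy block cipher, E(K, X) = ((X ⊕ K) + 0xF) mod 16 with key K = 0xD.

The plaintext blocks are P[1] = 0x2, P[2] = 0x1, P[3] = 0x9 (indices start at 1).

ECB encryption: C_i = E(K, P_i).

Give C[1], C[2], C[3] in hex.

C[1] = 0xE, C[2] = 0xB, C[3] = 0x3

C[1]: E(K, 0x2) = 0xE.
C[2]: E(K, 0x1) = 0xB.
C[3]: E(K, 0x9) = 0x3.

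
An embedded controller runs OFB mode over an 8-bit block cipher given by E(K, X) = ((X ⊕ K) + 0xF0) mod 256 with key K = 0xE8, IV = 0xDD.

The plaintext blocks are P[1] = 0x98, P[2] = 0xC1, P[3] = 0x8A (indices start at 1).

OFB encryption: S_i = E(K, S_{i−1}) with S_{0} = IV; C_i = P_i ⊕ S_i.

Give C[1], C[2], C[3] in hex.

C[1]: S = E(K, 0xDD) = 0x25; 0x98 ⊕ 0x25 = 0xBD.
C[2]: S = E(K, 0x25) = 0xBD; 0xC1 ⊕ 0xBD = 0x7C.
C[3]: S = E(K, 0xBD) = 0x45; 0x8A ⊕ 0x45 = 0xCF.

C[1] = 0xBD, C[2] = 0x7C, C[3] = 0xCF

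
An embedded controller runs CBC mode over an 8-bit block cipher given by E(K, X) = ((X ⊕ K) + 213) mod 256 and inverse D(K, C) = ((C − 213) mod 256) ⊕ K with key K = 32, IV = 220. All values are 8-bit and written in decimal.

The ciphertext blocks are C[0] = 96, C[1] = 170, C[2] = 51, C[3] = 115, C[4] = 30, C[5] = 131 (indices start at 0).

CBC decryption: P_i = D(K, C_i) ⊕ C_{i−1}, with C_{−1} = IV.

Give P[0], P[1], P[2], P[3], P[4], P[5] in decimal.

P[0] = 119, P[1] = 149, P[2] = 212, P[3] = 141, P[4] = 26, P[5] = 144

P[0]: D(K, 96) = 171; 171 ⊕ 220 = 119.
P[1]: D(K, 170) = 245; 245 ⊕ 96 = 149.
P[2]: D(K, 51) = 126; 126 ⊕ 170 = 212.
P[3]: D(K, 115) = 190; 190 ⊕ 51 = 141.
P[4]: D(K, 30) = 105; 105 ⊕ 115 = 26.
P[5]: D(K, 131) = 142; 142 ⊕ 30 = 144.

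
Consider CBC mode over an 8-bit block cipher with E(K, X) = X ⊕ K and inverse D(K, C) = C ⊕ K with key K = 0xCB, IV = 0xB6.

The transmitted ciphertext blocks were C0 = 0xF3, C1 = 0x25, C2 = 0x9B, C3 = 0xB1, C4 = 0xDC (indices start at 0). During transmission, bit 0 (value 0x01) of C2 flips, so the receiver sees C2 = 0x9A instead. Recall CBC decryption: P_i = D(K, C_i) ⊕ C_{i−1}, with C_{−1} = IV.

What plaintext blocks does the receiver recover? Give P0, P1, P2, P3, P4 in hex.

P0 = 0x8E, P1 = 0x1D, P2 = 0x74, P3 = 0xE0, P4 = 0xA6

Only C2 changed, to 0x9A. In CBC, a change in C_i garbles P_i and flips the same bit in P_{i+1}. Decrypting the received ciphertext:
P0: D(K, 0xF3) = 0x38; 0x38 ⊕ 0xB6 = 0x8E.
P1: D(K, 0x25) = 0xEE; 0xEE ⊕ 0xF3 = 0x1D.
P2: D(K, 0x9A) = 0x51; 0x51 ⊕ 0x25 = 0x74.
P3: D(K, 0xB1) = 0x7A; 0x7A ⊕ 0x9A = 0xE0.
P4: D(K, 0xDC) = 0x17; 0x17 ⊕ 0xB1 = 0xA6.
Blocks that differ from the original plaintext: P2, P3.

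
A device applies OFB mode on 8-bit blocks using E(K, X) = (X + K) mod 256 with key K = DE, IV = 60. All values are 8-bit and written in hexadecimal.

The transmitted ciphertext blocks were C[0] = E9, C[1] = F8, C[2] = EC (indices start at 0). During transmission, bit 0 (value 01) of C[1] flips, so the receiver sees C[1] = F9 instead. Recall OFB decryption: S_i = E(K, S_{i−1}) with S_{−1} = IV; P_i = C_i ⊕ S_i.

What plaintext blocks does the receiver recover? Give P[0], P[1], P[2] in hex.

P[0] = D7, P[1] = E5, P[2] = 16

Only C[1] changed, to F9. In OFB, a change in C_i flips the same bit in P_i only; the keystream is unaffected. Decrypting the received ciphertext:
P[0]: S = E(K, 60) = 3E; E9 ⊕ 3E = D7.
P[1]: S = E(K, 3E) = 1C; F9 ⊕ 1C = E5.
P[2]: S = E(K, 1C) = FA; EC ⊕ FA = 16.
Blocks that differ from the original plaintext: P[1].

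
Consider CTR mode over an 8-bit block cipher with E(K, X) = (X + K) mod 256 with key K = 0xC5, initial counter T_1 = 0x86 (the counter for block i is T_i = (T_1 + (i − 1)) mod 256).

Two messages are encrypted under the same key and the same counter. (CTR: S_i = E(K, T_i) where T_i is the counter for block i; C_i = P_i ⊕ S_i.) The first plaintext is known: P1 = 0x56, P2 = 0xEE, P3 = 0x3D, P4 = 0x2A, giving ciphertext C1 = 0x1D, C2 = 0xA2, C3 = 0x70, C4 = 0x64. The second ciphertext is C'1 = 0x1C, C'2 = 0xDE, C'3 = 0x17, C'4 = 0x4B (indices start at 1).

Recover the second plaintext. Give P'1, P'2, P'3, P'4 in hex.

In CTR with a reused counter, both messages share the same keystream S_i, so C_i ⊕ C'_i = P_i ⊕ P'_i and thus P'_i = P_i ⊕ C_i ⊕ C'_i.
P'1: 0x56 ⊕ 0x1D ⊕ 0x1C = 0x57.
P'2: 0xEE ⊕ 0xA2 ⊕ 0xDE = 0x92.
P'3: 0x3D ⊕ 0x70 ⊕ 0x17 = 0x5A.
P'4: 0x2A ⊕ 0x64 ⊕ 0x4B = 0x05.

P'1 = 0x57, P'2 = 0x92, P'3 = 0x5A, P'4 = 0x05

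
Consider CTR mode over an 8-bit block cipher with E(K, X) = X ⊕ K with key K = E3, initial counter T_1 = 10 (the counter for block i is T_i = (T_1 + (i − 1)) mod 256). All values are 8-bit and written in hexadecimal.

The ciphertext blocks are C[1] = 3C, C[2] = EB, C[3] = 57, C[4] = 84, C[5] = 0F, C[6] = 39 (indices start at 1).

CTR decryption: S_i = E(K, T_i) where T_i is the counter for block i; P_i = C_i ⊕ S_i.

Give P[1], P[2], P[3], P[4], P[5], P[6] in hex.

P[1] = CF, P[2] = 19, P[3] = A6, P[4] = 74, P[5] = F8, P[6] = CF

P[1]: T = 10, S = E(K, T) = F3; 3C ⊕ F3 = CF.
P[2]: T = 11, S = E(K, T) = F2; EB ⊕ F2 = 19.
P[3]: T = 12, S = E(K, T) = F1; 57 ⊕ F1 = A6.
P[4]: T = 13, S = E(K, T) = F0; 84 ⊕ F0 = 74.
P[5]: T = 14, S = E(K, T) = F7; 0F ⊕ F7 = F8.
P[6]: T = 15, S = E(K, T) = F6; 39 ⊕ F6 = CF.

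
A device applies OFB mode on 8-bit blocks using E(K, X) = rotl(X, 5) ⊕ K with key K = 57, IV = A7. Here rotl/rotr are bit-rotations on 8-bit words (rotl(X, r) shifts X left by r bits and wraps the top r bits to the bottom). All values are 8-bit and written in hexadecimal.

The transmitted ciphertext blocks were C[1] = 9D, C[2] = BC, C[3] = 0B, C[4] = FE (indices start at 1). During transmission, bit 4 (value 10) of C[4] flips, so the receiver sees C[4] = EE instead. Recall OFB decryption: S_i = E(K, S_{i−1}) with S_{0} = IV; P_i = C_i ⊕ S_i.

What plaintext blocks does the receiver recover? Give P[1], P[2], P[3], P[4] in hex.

P[1] = 3E, P[2] = 9F, P[3] = 38, P[4] = DF

Only C[4] changed, to EE. In OFB, a change in C_i flips the same bit in P_i only; the keystream is unaffected. Decrypting the received ciphertext:
P[1]: S = E(K, A7) = A3; 9D ⊕ A3 = 3E.
P[2]: S = E(K, A3) = 23; BC ⊕ 23 = 9F.
P[3]: S = E(K, 23) = 33; 0B ⊕ 33 = 38.
P[4]: S = E(K, 33) = 31; EE ⊕ 31 = DF.
Blocks that differ from the original plaintext: P[4].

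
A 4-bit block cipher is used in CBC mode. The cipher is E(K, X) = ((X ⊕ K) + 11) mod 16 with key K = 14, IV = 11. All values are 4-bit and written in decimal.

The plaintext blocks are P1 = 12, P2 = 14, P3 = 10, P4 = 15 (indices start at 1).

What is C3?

C3 = 6

CBC encryption: C_i = E(K, P_i ⊕ C_{i−1}), with C_{0} = IV.
C1: P1 ⊕ 11 = 7; E(K, 7) = 4.
C2: P2 ⊕ 4 = 10; E(K, 10) = 15.
C3: P3 ⊕ 15 = 5; E(K, 5) = 6.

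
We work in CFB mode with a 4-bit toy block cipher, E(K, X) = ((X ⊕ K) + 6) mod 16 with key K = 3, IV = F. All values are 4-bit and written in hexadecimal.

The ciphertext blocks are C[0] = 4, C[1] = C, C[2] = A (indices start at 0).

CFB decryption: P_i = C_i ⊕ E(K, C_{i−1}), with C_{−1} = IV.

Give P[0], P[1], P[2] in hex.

P[0] = 6, P[1] = 1, P[2] = F

P[0]: E(K, F) = 2; 4 ⊕ 2 = 6.
P[1]: E(K, 4) = D; C ⊕ D = 1.
P[2]: E(K, C) = 5; A ⊕ 5 = F.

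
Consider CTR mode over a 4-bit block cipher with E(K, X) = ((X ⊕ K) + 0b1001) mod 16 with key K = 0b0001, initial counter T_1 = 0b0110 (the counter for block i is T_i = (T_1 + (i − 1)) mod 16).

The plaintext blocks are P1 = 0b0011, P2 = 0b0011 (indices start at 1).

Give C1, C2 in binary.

CTR encryption: S_i = E(K, T_i) where T_i is the counter for block i; C_i = P_i ⊕ S_i.
C1: T = 0b0110, S = E(K, T) = 0b0000; 0b0011 ⊕ 0b0000 = 0b0011.
C2: T = 0b0111, S = E(K, T) = 0b1111; 0b0011 ⊕ 0b1111 = 0b1100.

C1 = 0b0011, C2 = 0b1100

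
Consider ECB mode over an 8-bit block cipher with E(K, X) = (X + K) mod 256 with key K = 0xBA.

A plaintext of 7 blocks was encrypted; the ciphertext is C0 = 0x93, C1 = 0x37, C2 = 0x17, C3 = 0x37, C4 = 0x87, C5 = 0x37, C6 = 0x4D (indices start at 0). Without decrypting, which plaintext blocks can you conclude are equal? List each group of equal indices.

P1 = P3 = P5

ECB encrypts each block independently with the same key, so equal ciphertext blocks imply equal plaintext blocks.
C1 = C3 = C5 = 0x37, so P1 = P3 = P5.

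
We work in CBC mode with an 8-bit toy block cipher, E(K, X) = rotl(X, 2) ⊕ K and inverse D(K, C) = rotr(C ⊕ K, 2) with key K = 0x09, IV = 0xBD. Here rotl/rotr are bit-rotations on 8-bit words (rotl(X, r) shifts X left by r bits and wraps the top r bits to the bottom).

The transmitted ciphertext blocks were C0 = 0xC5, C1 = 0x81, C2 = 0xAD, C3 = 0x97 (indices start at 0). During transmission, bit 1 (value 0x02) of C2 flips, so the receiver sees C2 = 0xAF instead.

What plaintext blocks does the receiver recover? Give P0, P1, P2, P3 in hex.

CBC decryption: P_i = D(K, C_i) ⊕ C_{i−1}, with C_{−1} = IV.
Only C2 changed, to 0xAF. In CBC, a change in C_i garbles P_i and flips the same bit in P_{i+1}. Decrypting the received ciphertext:
P0: D(K, 0xC5) = 0x33; 0x33 ⊕ 0xBD = 0x8E.
P1: D(K, 0x81) = 0x22; 0x22 ⊕ 0xC5 = 0xE7.
P2: D(K, 0xAF) = 0xA9; 0xA9 ⊕ 0x81 = 0x28.
P3: D(K, 0x97) = 0xA7; 0xA7 ⊕ 0xAF = 0x08.
Blocks that differ from the original plaintext: P2, P3.

P0 = 0x8E, P1 = 0xE7, P2 = 0x28, P3 = 0x08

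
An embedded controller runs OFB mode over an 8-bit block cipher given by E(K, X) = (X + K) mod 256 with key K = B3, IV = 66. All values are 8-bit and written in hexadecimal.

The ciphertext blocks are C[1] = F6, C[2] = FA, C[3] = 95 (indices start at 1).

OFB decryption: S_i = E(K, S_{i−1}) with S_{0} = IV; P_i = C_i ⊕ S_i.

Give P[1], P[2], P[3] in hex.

P[1] = EF, P[2] = 36, P[3] = EA

P[1]: S = E(K, 66) = 19; F6 ⊕ 19 = EF.
P[2]: S = E(K, 19) = CC; FA ⊕ CC = 36.
P[3]: S = E(K, CC) = 7F; 95 ⊕ 7F = EA.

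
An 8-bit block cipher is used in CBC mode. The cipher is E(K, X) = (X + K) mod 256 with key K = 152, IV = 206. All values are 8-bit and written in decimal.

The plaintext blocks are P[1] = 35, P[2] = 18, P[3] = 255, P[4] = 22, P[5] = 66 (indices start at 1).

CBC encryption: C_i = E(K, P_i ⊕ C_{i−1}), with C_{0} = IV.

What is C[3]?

C[3] = 104

C[1]: P[1] ⊕ 206 = 237; E(K, 237) = 133.
C[2]: P[2] ⊕ 133 = 151; E(K, 151) = 47.
C[3]: P[3] ⊕ 47 = 208; E(K, 208) = 104.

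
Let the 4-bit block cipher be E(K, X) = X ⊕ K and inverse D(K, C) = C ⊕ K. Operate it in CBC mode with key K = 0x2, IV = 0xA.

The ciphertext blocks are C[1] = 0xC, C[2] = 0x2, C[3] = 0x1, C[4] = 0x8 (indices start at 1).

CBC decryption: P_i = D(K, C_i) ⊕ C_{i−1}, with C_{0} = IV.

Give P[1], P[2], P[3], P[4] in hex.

P[1] = 0x4, P[2] = 0xC, P[3] = 0x1, P[4] = 0xB

P[1]: D(K, 0xC) = 0xE; 0xE ⊕ 0xA = 0x4.
P[2]: D(K, 0x2) = 0x0; 0x0 ⊕ 0xC = 0xC.
P[3]: D(K, 0x1) = 0x3; 0x3 ⊕ 0x2 = 0x1.
P[4]: D(K, 0x8) = 0xA; 0xA ⊕ 0x1 = 0xB.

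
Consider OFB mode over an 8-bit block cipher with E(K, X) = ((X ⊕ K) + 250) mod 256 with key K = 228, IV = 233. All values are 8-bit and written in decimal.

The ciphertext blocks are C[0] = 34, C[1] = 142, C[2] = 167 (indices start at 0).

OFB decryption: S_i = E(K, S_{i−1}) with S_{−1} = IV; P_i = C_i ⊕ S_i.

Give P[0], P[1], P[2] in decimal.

P[0]: S = E(K, 233) = 7; 34 ⊕ 7 = 37.
P[1]: S = E(K, 7) = 221; 142 ⊕ 221 = 83.
P[2]: S = E(K, 221) = 51; 167 ⊕ 51 = 148.

P[0] = 37, P[1] = 83, P[2] = 148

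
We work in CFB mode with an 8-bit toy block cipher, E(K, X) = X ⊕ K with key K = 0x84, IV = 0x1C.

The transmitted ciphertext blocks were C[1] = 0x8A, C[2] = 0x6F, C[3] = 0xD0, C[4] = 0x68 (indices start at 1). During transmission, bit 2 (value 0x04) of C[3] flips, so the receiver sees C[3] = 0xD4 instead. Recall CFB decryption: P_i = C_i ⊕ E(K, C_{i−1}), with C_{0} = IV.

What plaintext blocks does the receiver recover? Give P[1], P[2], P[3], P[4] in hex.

Only C[3] changed, to 0xD4. In CFB, a change in C_i flips the same bit in P_i and garbles P_{i+1}. Decrypting the received ciphertext:
P[1]: E(K, 0x1C) = 0x98; 0x8A ⊕ 0x98 = 0x12.
P[2]: E(K, 0x8A) = 0x0E; 0x6F ⊕ 0x0E = 0x61.
P[3]: E(K, 0x6F) = 0xEB; 0xD4 ⊕ 0xEB = 0x3F.
P[4]: E(K, 0xD4) = 0x50; 0x68 ⊕ 0x50 = 0x38.
Blocks that differ from the original plaintext: P[3], P[4].

P[1] = 0x12, P[2] = 0x61, P[3] = 0x3F, P[4] = 0x38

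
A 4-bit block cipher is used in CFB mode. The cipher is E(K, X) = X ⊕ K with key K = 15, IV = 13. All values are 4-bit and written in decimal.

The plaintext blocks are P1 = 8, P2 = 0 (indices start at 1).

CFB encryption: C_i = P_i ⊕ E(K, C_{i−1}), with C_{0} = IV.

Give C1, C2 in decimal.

C1: E(K, 13) = 2; 8 ⊕ 2 = 10.
C2: E(K, 10) = 5; 0 ⊕ 5 = 5.

C1 = 10, C2 = 5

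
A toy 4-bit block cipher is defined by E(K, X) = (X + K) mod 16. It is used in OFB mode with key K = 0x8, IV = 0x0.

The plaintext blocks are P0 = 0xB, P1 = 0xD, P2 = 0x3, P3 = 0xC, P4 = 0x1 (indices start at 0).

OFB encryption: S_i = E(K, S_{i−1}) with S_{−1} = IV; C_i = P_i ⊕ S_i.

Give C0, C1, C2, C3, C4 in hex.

C0: S = E(K, 0x0) = 0x8; 0xB ⊕ 0x8 = 0x3.
C1: S = E(K, 0x8) = 0x0; 0xD ⊕ 0x0 = 0xD.
C2: S = E(K, 0x0) = 0x8; 0x3 ⊕ 0x8 = 0xB.
C3: S = E(K, 0x8) = 0x0; 0xC ⊕ 0x0 = 0xC.
C4: S = E(K, 0x0) = 0x8; 0x1 ⊕ 0x8 = 0x9.

C0 = 0x3, C1 = 0xD, C2 = 0xB, C3 = 0xC, C4 = 0x9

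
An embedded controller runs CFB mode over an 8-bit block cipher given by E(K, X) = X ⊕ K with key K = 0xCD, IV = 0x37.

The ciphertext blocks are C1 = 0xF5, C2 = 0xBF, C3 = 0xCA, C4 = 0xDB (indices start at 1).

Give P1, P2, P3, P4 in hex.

CFB decryption: P_i = C_i ⊕ E(K, C_{i−1}), with C_{0} = IV.
P1: E(K, 0x37) = 0xFA; 0xF5 ⊕ 0xFA = 0x0F.
P2: E(K, 0xF5) = 0x38; 0xBF ⊕ 0x38 = 0x87.
P3: E(K, 0xBF) = 0x72; 0xCA ⊕ 0x72 = 0xB8.
P4: E(K, 0xCA) = 0x07; 0xDB ⊕ 0x07 = 0xDC.

P1 = 0x0F, P2 = 0x87, P3 = 0xB8, P4 = 0xDC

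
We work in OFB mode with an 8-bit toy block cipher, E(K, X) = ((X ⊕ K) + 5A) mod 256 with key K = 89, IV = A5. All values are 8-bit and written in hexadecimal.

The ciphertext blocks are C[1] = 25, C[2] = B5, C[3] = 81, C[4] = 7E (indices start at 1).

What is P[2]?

P[2] = DC

OFB decryption: S_i = E(K, S_{i−1}) with S_{0} = IV; P_i = C_i ⊕ S_i.
P[1]: S = E(K, A5) = 86; 25 ⊕ 86 = A3.
P[2]: S = E(K, 86) = 69; B5 ⊕ 69 = DC.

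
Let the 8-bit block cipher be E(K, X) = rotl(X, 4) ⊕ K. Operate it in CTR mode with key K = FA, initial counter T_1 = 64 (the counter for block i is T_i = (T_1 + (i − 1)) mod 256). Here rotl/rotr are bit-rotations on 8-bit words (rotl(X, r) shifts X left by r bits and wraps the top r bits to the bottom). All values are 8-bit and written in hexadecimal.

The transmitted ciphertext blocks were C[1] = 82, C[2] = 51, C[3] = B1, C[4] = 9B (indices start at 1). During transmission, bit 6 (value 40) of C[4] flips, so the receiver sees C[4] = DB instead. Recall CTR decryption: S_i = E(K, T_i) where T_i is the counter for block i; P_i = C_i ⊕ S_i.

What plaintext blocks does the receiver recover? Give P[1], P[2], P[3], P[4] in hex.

Only C[4] changed, to DB. In CTR, a change in C_i flips the same bit in P_i only; the keystream is unaffected. Decrypting the received ciphertext:
P[1]: T = 64, S = E(K, T) = BC; 82 ⊕ BC = 3E.
P[2]: T = 65, S = E(K, T) = AC; 51 ⊕ AC = FD.
P[3]: T = 66, S = E(K, T) = 9C; B1 ⊕ 9C = 2D.
P[4]: T = 67, S = E(K, T) = 8C; DB ⊕ 8C = 57.
Blocks that differ from the original plaintext: P[4].

P[1] = 3E, P[2] = FD, P[3] = 2D, P[4] = 57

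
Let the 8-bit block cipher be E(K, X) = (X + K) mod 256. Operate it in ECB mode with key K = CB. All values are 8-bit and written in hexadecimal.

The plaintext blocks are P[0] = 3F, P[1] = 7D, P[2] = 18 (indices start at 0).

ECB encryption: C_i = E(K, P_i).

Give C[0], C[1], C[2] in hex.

C[0]: E(K, 3F) = 0A.
C[1]: E(K, 7D) = 48.
C[2]: E(K, 18) = E3.

C[0] = 0A, C[1] = 48, C[2] = E3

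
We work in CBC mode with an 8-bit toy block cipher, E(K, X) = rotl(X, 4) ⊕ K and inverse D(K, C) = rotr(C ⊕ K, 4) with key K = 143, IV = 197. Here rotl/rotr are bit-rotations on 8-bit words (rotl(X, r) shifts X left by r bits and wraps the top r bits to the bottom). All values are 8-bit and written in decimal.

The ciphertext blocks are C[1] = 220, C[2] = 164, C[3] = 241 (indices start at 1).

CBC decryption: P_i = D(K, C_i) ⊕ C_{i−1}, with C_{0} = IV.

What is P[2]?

P[2]: D(K, 164) = 178; 178 ⊕ 220 = 110.

P[2] = 110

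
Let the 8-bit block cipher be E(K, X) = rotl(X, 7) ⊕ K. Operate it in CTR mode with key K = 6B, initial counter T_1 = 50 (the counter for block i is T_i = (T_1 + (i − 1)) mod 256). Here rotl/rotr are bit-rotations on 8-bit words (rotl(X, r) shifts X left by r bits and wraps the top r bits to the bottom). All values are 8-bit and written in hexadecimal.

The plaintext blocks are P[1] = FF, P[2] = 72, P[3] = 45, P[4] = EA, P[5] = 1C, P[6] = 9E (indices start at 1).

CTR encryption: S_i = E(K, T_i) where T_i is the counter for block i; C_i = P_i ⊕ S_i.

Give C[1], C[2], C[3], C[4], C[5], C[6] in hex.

C[1] = BC, C[2] = B1, C[3] = 07, C[4] = 28, C[5] = 5D, C[6] = 5F

C[1]: T = 50, S = E(K, T) = 43; FF ⊕ 43 = BC.
C[2]: T = 51, S = E(K, T) = C3; 72 ⊕ C3 = B1.
C[3]: T = 52, S = E(K, T) = 42; 45 ⊕ 42 = 07.
C[4]: T = 53, S = E(K, T) = C2; EA ⊕ C2 = 28.
C[5]: T = 54, S = E(K, T) = 41; 1C ⊕ 41 = 5D.
C[6]: T = 55, S = E(K, T) = C1; 9E ⊕ C1 = 5F.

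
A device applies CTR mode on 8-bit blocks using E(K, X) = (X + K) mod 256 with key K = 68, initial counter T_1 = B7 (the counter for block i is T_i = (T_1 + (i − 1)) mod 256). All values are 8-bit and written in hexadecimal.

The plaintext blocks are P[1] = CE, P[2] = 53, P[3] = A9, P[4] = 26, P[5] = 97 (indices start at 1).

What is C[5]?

CTR encryption: S_i = E(K, T_i) where T_i is the counter for block i; C_i = P_i ⊕ S_i.
C[1]: T = B7, S = E(K, T) = 1F; CE ⊕ 1F = D1.
C[2]: T = B8, S = E(K, T) = 20; 53 ⊕ 20 = 73.
C[3]: T = B9, S = E(K, T) = 21; A9 ⊕ 21 = 88.
C[4]: T = BA, S = E(K, T) = 22; 26 ⊕ 22 = 04.
C[5]: T = BB, S = E(K, T) = 23; 97 ⊕ 23 = B4.

C[5] = B4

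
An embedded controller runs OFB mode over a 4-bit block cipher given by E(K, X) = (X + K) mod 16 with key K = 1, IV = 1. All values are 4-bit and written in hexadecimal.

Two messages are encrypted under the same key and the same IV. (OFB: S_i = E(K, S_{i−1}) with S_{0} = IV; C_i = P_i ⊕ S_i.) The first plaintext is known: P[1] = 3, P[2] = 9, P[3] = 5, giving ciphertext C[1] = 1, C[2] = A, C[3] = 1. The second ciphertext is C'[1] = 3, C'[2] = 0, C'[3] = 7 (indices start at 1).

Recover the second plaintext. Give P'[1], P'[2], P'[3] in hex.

P'[1] = 1, P'[2] = 3, P'[3] = 3

In OFB with a reused IV, both messages share the same keystream S_i, so C_i ⊕ C'_i = P_i ⊕ P'_i and thus P'_i = P_i ⊕ C_i ⊕ C'_i.
P'[1]: 3 ⊕ 1 ⊕ 3 = 1.
P'[2]: 9 ⊕ A ⊕ 0 = 3.
P'[3]: 5 ⊕ 1 ⊕ 7 = 3.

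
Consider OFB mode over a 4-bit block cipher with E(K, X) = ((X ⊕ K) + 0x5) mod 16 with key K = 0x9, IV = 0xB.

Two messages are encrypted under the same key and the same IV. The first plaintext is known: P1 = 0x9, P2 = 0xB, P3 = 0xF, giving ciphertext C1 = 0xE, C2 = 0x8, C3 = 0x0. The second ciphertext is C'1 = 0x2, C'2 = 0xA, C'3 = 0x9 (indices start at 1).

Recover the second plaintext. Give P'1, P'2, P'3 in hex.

P'1 = 0x5, P'2 = 0x9, P'3 = 0x6

In OFB with a reused IV, both messages share the same keystream S_i, so C_i ⊕ C'_i = P_i ⊕ P'_i and thus P'_i = P_i ⊕ C_i ⊕ C'_i.
P'1: 0x9 ⊕ 0xE ⊕ 0x2 = 0x5.
P'2: 0xB ⊕ 0x8 ⊕ 0xA = 0x9.
P'3: 0xF ⊕ 0x0 ⊕ 0x9 = 0x6.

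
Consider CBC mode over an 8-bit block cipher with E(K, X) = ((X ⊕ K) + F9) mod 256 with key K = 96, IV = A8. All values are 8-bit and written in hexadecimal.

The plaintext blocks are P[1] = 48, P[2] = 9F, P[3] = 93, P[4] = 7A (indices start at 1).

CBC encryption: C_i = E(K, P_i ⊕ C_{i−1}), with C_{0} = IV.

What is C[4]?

C[4] = B8

C[1]: P[1] ⊕ A8 = E0; E(K, E0) = 6F.
C[2]: P[2] ⊕ 6F = F0; E(K, F0) = 5F.
C[3]: P[3] ⊕ 5F = CC; E(K, CC) = 53.
C[4]: P[4] ⊕ 53 = 29; E(K, 29) = B8.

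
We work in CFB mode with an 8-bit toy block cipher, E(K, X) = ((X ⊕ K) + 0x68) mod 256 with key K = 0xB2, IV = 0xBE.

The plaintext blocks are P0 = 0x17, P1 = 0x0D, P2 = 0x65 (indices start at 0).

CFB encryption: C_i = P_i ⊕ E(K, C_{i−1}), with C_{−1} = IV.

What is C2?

C2 = 0x8B

C0: E(K, 0xBE) = 0x74; 0x17 ⊕ 0x74 = 0x63.
C1: E(K, 0x63) = 0x39; 0x0D ⊕ 0x39 = 0x34.
C2: E(K, 0x34) = 0xEE; 0x65 ⊕ 0xEE = 0x8B.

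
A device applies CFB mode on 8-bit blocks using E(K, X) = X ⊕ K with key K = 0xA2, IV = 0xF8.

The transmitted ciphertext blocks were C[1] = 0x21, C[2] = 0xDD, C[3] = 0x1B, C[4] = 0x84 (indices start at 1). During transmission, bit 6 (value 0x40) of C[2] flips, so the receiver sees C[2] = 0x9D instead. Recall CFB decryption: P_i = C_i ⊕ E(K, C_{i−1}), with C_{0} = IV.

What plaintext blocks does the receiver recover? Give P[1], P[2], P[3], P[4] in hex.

P[1] = 0x7B, P[2] = 0x1E, P[3] = 0x24, P[4] = 0x3D

Only C[2] changed, to 0x9D. In CFB, a change in C_i flips the same bit in P_i and garbles P_{i+1}. Decrypting the received ciphertext:
P[1]: E(K, 0xF8) = 0x5A; 0x21 ⊕ 0x5A = 0x7B.
P[2]: E(K, 0x21) = 0x83; 0x9D ⊕ 0x83 = 0x1E.
P[3]: E(K, 0x9D) = 0x3F; 0x1B ⊕ 0x3F = 0x24.
P[4]: E(K, 0x1B) = 0xB9; 0x84 ⊕ 0xB9 = 0x3D.
Blocks that differ from the original plaintext: P[2], P[3].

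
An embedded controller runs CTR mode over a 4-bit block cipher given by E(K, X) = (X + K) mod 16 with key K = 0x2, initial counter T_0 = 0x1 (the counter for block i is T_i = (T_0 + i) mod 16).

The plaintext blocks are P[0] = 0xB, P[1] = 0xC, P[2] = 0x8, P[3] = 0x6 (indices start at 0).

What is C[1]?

CTR encryption: S_i = E(K, T_i) where T_i is the counter for block i; C_i = P_i ⊕ S_i.
C[0]: T = 0x1, S = E(K, T) = 0x3; 0xB ⊕ 0x3 = 0x8.
C[1]: T = 0x2, S = E(K, T) = 0x4; 0xC ⊕ 0x4 = 0x8.

C[1] = 0x8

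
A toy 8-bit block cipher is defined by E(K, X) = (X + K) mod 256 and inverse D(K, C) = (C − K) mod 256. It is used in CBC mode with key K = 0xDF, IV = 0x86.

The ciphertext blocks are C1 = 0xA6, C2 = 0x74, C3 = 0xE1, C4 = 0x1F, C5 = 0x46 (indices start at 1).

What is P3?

CBC decryption: P_i = D(K, C_i) ⊕ C_{i−1}, with C_{0} = IV.
P3: D(K, 0xE1) = 0x02; 0x02 ⊕ 0x74 = 0x76.

P3 = 0x76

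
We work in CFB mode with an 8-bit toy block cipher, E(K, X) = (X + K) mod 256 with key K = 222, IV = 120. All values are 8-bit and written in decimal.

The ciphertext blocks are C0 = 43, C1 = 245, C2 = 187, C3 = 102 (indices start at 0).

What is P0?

P0 = 125

CFB decryption: P_i = C_i ⊕ E(K, C_{i−1}), with C_{−1} = IV.
P0: E(K, 120) = 86; 43 ⊕ 86 = 125.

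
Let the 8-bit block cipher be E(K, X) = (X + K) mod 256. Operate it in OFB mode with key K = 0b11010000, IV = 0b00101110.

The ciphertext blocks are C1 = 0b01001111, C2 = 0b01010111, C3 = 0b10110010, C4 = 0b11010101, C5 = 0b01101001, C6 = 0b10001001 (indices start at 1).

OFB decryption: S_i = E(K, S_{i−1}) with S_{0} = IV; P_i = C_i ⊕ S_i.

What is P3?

P3 = 0b00101100

P1: S = E(K, 0b00101110) = 0b11111110; 0b01001111 ⊕ 0b11111110 = 0b10110001.
P2: S = E(K, 0b11111110) = 0b11001110; 0b01010111 ⊕ 0b11001110 = 0b10011001.
P3: S = E(K, 0b11001110) = 0b10011110; 0b10110010 ⊕ 0b10011110 = 0b00101100.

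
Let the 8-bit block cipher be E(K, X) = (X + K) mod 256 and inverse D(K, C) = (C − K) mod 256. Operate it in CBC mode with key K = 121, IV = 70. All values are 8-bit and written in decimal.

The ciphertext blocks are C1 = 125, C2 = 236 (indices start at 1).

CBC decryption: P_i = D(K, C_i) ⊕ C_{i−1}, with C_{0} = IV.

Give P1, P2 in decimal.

P1: D(K, 125) = 4; 4 ⊕ 70 = 66.
P2: D(K, 236) = 115; 115 ⊕ 125 = 14.

P1 = 66, P2 = 14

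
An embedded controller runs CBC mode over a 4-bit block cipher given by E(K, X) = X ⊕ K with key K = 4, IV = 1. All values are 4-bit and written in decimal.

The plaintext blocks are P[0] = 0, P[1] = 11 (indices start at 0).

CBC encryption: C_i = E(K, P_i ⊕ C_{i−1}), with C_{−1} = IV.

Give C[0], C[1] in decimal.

C[0] = 5, C[1] = 10

C[0]: P[0] ⊕ 1 = 1; E(K, 1) = 5.
C[1]: P[1] ⊕ 5 = 14; E(K, 14) = 10.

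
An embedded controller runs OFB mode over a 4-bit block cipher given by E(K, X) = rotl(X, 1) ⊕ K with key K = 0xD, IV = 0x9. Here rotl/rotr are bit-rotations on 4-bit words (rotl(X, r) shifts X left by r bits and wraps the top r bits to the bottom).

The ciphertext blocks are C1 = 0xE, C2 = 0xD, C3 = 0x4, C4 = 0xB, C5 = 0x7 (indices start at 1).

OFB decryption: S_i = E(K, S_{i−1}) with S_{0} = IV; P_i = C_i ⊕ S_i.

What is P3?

P1: S = E(K, 0x9) = 0xE; 0xE ⊕ 0xE = 0x0.
P2: S = E(K, 0xE) = 0x0; 0xD ⊕ 0x0 = 0xD.
P3: S = E(K, 0x0) = 0xD; 0x4 ⊕ 0xD = 0x9.

P3 = 0x9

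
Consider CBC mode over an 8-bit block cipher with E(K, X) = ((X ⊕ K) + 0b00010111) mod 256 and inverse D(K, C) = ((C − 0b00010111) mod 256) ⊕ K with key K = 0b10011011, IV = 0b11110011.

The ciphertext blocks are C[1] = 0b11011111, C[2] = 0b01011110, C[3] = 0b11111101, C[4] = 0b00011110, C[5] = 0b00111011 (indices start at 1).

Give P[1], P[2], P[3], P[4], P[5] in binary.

P[1] = 0b10100000, P[2] = 0b00000011, P[3] = 0b00100011, P[4] = 0b01100001, P[5] = 0b10100001

CBC decryption: P_i = D(K, C_i) ⊕ C_{i−1}, with C_{0} = IV.
P[1]: D(K, 0b11011111) = 0b01010011; 0b01010011 ⊕ 0b11110011 = 0b10100000.
P[2]: D(K, 0b01011110) = 0b11011100; 0b11011100 ⊕ 0b11011111 = 0b00000011.
P[3]: D(K, 0b11111101) = 0b01111101; 0b01111101 ⊕ 0b01011110 = 0b00100011.
P[4]: D(K, 0b00011110) = 0b10011100; 0b10011100 ⊕ 0b11111101 = 0b01100001.
P[5]: D(K, 0b00111011) = 0b10111111; 0b10111111 ⊕ 0b00011110 = 0b10100001.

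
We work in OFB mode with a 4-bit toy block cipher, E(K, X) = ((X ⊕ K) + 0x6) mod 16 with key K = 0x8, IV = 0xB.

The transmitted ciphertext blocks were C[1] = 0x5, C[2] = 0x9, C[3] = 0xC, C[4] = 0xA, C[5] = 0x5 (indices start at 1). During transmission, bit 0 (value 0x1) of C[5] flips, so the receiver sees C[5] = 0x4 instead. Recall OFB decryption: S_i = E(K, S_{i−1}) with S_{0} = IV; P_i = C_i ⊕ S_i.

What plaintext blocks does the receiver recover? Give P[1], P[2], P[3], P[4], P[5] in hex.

Only C[5] changed, to 0x4. In OFB, a change in C_i flips the same bit in P_i only; the keystream is unaffected. Decrypting the received ciphertext:
P[1]: S = E(K, 0xB) = 0x9; 0x5 ⊕ 0x9 = 0xC.
P[2]: S = E(K, 0x9) = 0x7; 0x9 ⊕ 0x7 = 0xE.
P[3]: S = E(K, 0x7) = 0x5; 0xC ⊕ 0x5 = 0x9.
P[4]: S = E(K, 0x5) = 0x3; 0xA ⊕ 0x3 = 0x9.
P[5]: S = E(K, 0x3) = 0x1; 0x4 ⊕ 0x1 = 0x5.
Blocks that differ from the original plaintext: P[5].

P[1] = 0xC, P[2] = 0xE, P[3] = 0x9, P[4] = 0x9, P[5] = 0x5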